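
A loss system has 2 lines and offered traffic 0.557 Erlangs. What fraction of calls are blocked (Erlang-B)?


B(c,a) = (a^c/c!) / Σ_{k=0}^{c} a^k/k!
a^2/2! = 0.155125
Σ terms (k=0..2): 1.00000 + 0.55700 + 0.15512 = 1.712125
B = 0.155125/1.712125 = 0.090604

Final: 0.090604


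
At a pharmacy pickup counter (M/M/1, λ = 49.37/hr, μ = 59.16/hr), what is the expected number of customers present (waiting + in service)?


ρ = λ/μ = 49.37/59.16 = 0.8345
L = ρ/(1−ρ) = 0.8345/(1 − 0.8345) = 0.8345/0.1655 = 5.0429

Final: 5.0429


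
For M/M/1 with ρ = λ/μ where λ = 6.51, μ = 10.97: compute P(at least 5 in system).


ρ = 6.51/10.97 = 0.5934
P(N ≥ n) = ρ^n = 0.5934^5 = 0.073599

Final: 0.073599


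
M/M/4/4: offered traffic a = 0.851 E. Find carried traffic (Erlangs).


B(4,0.851) = 0.009348 (Erlang-B)
Carried load = a(1 − B) = 0.851·(1 − 0.009348) = 0.851·0.990652 = 0.8430 E

Final: 0.8430 Erlangs


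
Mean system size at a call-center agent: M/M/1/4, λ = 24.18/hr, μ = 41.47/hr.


ρ = 24.18/41.47 = 0.5831
L = ρ[1 − (K+1)ρ^K + Kρ^(K+1)] / [(1−ρ)(1−ρ^(K+1))]
Numerator: 0.5831·(1 − 5·0.115582 + 4·0.067392) = 0.403288
Denominator: (0.4169)·(0.932608) = 0.388830
L = 0.403288/0.388830 = 1.0372

Final: 1.0372


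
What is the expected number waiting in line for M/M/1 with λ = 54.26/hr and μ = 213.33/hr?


ρ = 54.26/213.33 = 0.2543
Lq = ρ²/(1−ρ) = 0.06469/0.7457 = 0.08676

Final: 0.08676


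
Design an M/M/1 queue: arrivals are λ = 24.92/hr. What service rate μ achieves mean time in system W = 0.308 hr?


W = 1/(μ−λ) ⇒ μ − λ = 1/W = 1/0.308 = 3.2468
μ = λ + 1/W = 24.92 + 3.2468 = 28.1668 per hr

Final: 28.1668 /hr


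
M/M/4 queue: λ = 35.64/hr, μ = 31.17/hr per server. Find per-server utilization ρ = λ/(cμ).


ρ = λ/(cμ) = 35.64/(4·31.17) = 35.64/124.68 = 0.2859

Final: 0.2859


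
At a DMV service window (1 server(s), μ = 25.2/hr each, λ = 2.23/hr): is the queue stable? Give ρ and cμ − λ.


Total capacity cμ = 1·25.2 = 25.20/hr
ρ = λ/(cμ) = 2.23/25.20 = 0.08849
Stable ⇔ ρ < 1: YES
Spare capacity = cμ − λ = 25.20 − 2.23 = 22.97/hr

Final: ρ = 0.08849; stable; margin = 22.97/hr


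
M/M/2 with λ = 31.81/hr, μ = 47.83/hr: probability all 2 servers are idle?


a = λ/μ = 31.81/47.83 = 0.6651; ρ = a/c = 0.3325
Σ_{k=0}^{1} a^k/k! (terms k=0..1) = 1.00000 + 0.66506 = 1.66506
Tail: a^2/(2!(1−ρ)) = 0.44231/(2·0.6675) = 0.33133
P₀ = 1/(1.66506 + 0.33133) = 1/1.99640 = 0.500902

Final: 0.500902


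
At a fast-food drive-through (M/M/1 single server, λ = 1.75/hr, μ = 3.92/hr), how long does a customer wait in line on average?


ρ = 1.75/3.92 = 0.4464
Wq = ρ/(μ−λ) = 0.4464/(3.92 − 1.75) = 0.4464/2.17 = 0.2057 hr

Final: 0.2057 hr


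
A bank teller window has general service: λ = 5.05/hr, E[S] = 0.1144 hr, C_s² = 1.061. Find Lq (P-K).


ρ = λ·E[S] = 5.05·0.1144 = 0.5777
Lq = ρ²(1+C_s²)/(2(1−ρ)) = 0.3338·(1+1.061)/(2·0.4223)
= 0.3338·2.0610/0.8446 = 0.81448

Final: 0.81448


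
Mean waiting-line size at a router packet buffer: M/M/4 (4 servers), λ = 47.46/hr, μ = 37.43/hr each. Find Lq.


a = λ/μ = 1.2680; ρ = a/4 = 0.3170
P₀ = 0.280168
Lq = P₀·a^c·ρ / (c!·(1−ρ)²) = 0.280168·2.58483·0.3170/(24·0.46650)
= 0.02050

Final: 0.02050


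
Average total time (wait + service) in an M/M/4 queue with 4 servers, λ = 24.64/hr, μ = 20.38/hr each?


a = 1.2090; ρ = 0.3023; P₀ = 0.297438
Lq = P₀·a^c·ρ/(c!(1−ρ)²) = 0.01644
Wq = Lq/λ = 0.01644/24.64 = 0.0006672 hr
W = Wq + 1/μ = 0.0006672 + 0.04907 = 0.04973 hr

Final: 0.04973 hr


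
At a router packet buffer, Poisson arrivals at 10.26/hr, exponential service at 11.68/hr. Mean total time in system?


W = 1/(μ−λ) = 1/(11.68 − 10.26) = 1/1.42 = 0.7042 hr

Final: 0.7042 hr


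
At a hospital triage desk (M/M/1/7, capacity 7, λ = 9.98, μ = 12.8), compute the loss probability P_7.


ρ = λ/μ = 9.98/12.8 = 0.7797
P_K = (1−ρ)ρ^K/(1−ρ^(K+1)) = (0.2203·0.175164)/(1 − 0.136573)
= 0.038591/0.863427 = 0.044695

Final: 0.044695


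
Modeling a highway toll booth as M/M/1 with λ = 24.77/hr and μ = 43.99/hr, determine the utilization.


ρ = λ/μ = 24.77/43.99 = 0.5631

Final: 0.5631


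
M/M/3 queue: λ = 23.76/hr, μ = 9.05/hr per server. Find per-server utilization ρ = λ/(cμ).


ρ = λ/(cμ) = 23.76/(3·9.05) = 23.76/27.15 = 0.8751

Final: 0.8751


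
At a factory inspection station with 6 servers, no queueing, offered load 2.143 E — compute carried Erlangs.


B(6,2.143) = 0.015883 (Erlang-B)
Carried load = a(1 − B) = 2.143·(1 − 0.015883) = 2.143·0.984117 = 2.1090 E

Final: 2.1090 Erlangs


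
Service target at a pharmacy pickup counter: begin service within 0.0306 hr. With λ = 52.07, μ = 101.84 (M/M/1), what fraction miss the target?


ρ = 52.07/101.84 = 0.5113
P(Wq > t) = ρ·e^{−(μ−λ)t} = 0.5113·e^{−1.5230}
= 0.5113·0.218065 = 0.111495

Final: 0.111495


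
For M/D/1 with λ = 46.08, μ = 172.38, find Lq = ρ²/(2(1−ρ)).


ρ = 46.08/172.38 = 0.2673
M/D/1: Lq = ρ²/(2(1−ρ)) = 0.07146/(2·0.7327) = 0.04876

Final: 0.04876


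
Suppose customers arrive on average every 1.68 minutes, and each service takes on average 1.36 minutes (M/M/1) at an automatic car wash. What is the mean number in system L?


λ = 60/1.68 = 35.7143 /hr
μ = 60/1.36 = 44.1176 /hr
ρ = λ/μ = 35.7143/44.1176 = 0.8095
L = ρ/(1−ρ) = 0.8095/0.1905 = 4.2500

Final: 4.2500


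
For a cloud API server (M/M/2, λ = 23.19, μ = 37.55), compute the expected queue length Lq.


a = λ/μ = 0.6176; ρ = a/2 = 0.3088
P₀ = 0.528131
Lq = P₀·a^c·ρ / (c!·(1−ρ)²) = 0.528131·0.38140·0.3088/(2·0.47777)
= 0.06509

Final: 0.06509


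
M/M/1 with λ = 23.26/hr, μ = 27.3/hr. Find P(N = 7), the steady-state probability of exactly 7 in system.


ρ = 23.26/27.3 = 0.8520
P_n = (1−ρ)·ρ^n = (1 − 0.8520)·0.8520^7 = 0.1480·0.325934 = 0.048233

Final: 0.048233


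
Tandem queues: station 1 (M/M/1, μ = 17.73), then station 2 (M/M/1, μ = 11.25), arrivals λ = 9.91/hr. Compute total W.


Each node sees arrival rate λ = 9.91/hr (tandem ⇒ throughput preserved).
W₁ = 1/(μ₁−λ) = 1/(17.73−9.91) = 0.12788 hr
W₂ = 1/(μ₂−λ) = 1/(11.25−9.91) = 0.74627 hr
W_total = W₁ + W₂ = 0.12788 + 0.74627 = 0.87415 hr

Final: 0.87415 hr


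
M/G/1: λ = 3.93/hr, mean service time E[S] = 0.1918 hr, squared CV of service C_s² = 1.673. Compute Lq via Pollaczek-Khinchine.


ρ = λ·E[S] = 3.93·0.1918 = 0.7538
Lq = ρ²(1+C_s²)/(2(1−ρ)) = 0.5682·(1+1.673)/(2·0.2462)
= 0.5682·2.6730/0.4925 = 3.08402

Final: 3.08402


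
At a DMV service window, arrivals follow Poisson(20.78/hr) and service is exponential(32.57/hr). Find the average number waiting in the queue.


ρ = 20.78/32.57 = 0.6380
Lq = ρ²/(1−ρ) = 0.4071/0.3620 = 1.1245

Final: 1.1245


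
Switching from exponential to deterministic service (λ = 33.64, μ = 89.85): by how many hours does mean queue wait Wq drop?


ρ = 33.64/89.85 = 0.3744
Wq(M/M/1) = ρ/(μ−λ) = 0.3744/56.21 = 0.006661 hr
Wq(M/D/1) = ρ/(2(μ−λ)) = 0.003330 hr
Savings = 0.006661 − 0.003330 = 0.003330 hr

Final: 0.003330 hr


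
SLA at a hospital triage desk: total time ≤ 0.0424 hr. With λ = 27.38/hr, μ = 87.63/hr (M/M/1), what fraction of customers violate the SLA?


W ~ Exponential(μ−λ) for M/M/1.
μ − λ = 87.63 − 27.38 = 60.2500
P(W > t) = e^{−(μ−λ)t} = e^{−2.5546} = 0.077723

Final: 0.077723


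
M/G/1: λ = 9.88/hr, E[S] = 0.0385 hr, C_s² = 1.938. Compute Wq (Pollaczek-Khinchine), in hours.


ρ = λ·E[S] = 9.88·0.0385 = 0.3804
E[S²] = E[S]²(1+C_s²) = 0.0385²·(1+1.938) = 0.004355
Wq = λ·E[S²]/(2(1−ρ)) = 9.88·0.004355/(2·0.6196) = 0.03472 hr

Final: 0.03472 hr


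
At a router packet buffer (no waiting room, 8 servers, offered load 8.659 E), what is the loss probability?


B(c,a) = (a^c/c!) / Σ_{k=0}^{c} a^k/k!
a^8/8! = 783.829120
Σ terms (k=0..8): 1.00000 + 8.65900 + 37.48914 + 108.20616 + 234.23928 + 405.65558 + 585.42861 + 724.17519 + 783.82912 = 2888.682067
B = 783.829120/2888.682067 = 0.271345

Final: 0.271345


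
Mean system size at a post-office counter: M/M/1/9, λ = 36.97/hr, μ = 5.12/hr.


ρ = 36.97/5.12 = 7.2207
L = ρ[1 − (K+1)ρ^K + Kρ^(K+1)] / [(1−ρ)(1−ρ^(K+1))]
Numerator: 7.2207·(1 − 10·53359949.068036 + 9·385296350.985411) = 21186031587.869678
Denominator: (-6.2207)·(-385296349.985411) = 2396814208.405340
L = 21186031587.869678/2396814208.405340 = 8.8392

Final: 8.8392


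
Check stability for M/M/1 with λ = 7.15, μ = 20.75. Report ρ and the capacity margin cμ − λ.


Total capacity cμ = 1·20.75 = 20.75/hr
ρ = λ/(cμ) = 7.15/20.75 = 0.3446
Stable ⇔ ρ < 1: YES
Spare capacity = cμ − λ = 20.75 − 7.15 = 13.60/hr

Final: ρ = 0.3446; stable; margin = 13.60/hr


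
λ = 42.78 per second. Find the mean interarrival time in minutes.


Mean interarrival time = 1/λ = 1/42.78 second = 0.02338 second
In minutes: 0.02338 × 0.0166667 = 0.0003896 min

Final: 0.0003896 min


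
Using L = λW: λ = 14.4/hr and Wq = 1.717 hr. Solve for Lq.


Lq = λWq = 14.4·1.717 = 24.7248

Final: 24.7248


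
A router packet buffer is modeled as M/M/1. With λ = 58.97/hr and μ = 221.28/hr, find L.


ρ = λ/μ = 58.97/221.28 = 0.2665
L = ρ/(1−ρ) = 0.2665/(1 − 0.2665) = 0.2665/0.7335 = 0.3633

Final: 0.3633


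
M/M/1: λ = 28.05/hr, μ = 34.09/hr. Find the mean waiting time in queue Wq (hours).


ρ = 28.05/34.09 = 0.8228
Wq = ρ/(μ−λ) = 0.8228/(34.09 − 28.05) = 0.8228/6.04 = 0.1362 hr

Final: 0.1362 hr


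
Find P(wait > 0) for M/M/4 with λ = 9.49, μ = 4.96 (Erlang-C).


a = λ/μ = 1.9133; ρ = a/4 = 0.4783
P₀ = 0.143238 (from M/M/c formula)
C(c,a) = [a^c/(c!(1−ρ))]·P₀ = [13.40103/(24·0.5217)]·0.143238
= 1.07036·0.143238 = 0.153316

Final: 0.153316


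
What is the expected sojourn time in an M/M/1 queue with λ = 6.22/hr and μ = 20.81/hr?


W = 1/(μ−λ) = 1/(20.81 − 6.22) = 1/14.59 = 0.06854 hr

Final: 0.06854 hr


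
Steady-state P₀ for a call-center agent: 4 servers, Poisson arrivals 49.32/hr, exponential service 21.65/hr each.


a = λ/μ = 49.32/21.65 = 2.2781; ρ = a/c = 0.5695
Σ_{k=0}^{3} a^k/k! (terms k=0..3) = 1.00000 + 2.27806 + 2.59478 + 1.97035 = 7.84319
Tail: a^4/(4!(1−ρ)) = 26.93151/(24·0.4305) = 2.60670
P₀ = 1/(7.84319 + 2.60670) = 1/10.44989 = 0.095695

Final: 0.095695


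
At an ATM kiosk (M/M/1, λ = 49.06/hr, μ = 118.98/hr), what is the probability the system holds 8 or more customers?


ρ = 49.06/118.98 = 0.4123
P(N ≥ n) = ρ^n = 0.4123^8 = 0.0008357

Final: 0.0008357


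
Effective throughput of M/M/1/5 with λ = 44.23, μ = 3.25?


ρ = 13.6092; P_K = (1−ρ)ρ^5/(1−ρ^6) = 0.926521
λ_eff = λ(1 − P_K) = 44.23·(1 − 0.926521) = 44.23·0.073479 = 3.2500 /hr

Final: 3.2500 /hr


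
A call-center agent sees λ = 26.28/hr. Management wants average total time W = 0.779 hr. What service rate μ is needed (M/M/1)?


W = 1/(μ−λ) ⇒ μ − λ = 1/W = 1/0.779 = 1.2837
μ = λ + 1/W = 26.28 + 1.2837 = 27.5637 per hr

Final: 27.5637 /hr


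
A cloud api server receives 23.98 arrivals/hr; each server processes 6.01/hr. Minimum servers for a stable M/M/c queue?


Stability requires cμ > λ ⇔ c > λ/μ.
λ/μ = 23.98/6.01 = 3.9900
Minimum integer c = ⌊3.9900⌋ + 1 = 4
Check: 4·6.01 = 24.04 > 23.98, while 3·6.01 = 18.03 ≤ 23.98

Final: 4 servers


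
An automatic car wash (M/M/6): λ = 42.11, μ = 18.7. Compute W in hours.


a = 2.2519; ρ = 0.3753; P₀ = 0.104883
Lq = P₀·a^c·ρ/(c!(1−ρ)²) = 0.01827
Wq = Lq/λ = 0.01827/42.11 = 0.0004338 hr
W = Wq + 1/μ = 0.0004338 + 0.05348 = 0.05391 hr

Final: 0.05391 hr


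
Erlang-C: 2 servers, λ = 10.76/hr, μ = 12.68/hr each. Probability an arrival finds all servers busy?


a = λ/μ = 0.8486; ρ = a/2 = 0.4243
P₀ = 0.404208 (from M/M/c formula)
C(c,a) = [a^c/(c!(1−ρ))]·P₀ = [0.72009/(2·0.5757)]·0.404208
= 0.62539·0.404208 = 0.252789

Final: 0.252789


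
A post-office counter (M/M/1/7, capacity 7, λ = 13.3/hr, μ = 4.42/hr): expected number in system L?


ρ = 13.3/4.42 = 3.0090
L = ρ[1 − (K+1)ρ^K + Kρ^(K+1)] / [(1−ρ)(1−ρ^(K+1))]
Numerator: 3.0090·(1 − 8·2233.601031 + 7·6721.016676) = 87801.991597
Denominator: (-2.0090)·(-6720.016676) = 13500.847982
L = 87801.991597/13500.847982 = 6.5034

Final: 6.5034


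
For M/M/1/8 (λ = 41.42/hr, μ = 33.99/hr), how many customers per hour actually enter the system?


ρ = 1.2186; P_K = (1−ρ)ρ^8/(1−ρ^9) = 0.215800
λ_eff = λ(1 − P_K) = 41.42·(1 − 0.215800) = 41.42·0.784200 = 32.4815 /hr

Final: 32.4815 /hr


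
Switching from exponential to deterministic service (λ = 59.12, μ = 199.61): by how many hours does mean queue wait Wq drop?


ρ = 59.12/199.61 = 0.2962
Wq(M/M/1) = ρ/(μ−λ) = 0.2962/140.49 = 0.002108 hr
Wq(M/D/1) = ρ/(2(μ−λ)) = 0.001054 hr
Savings = 0.002108 − 0.001054 = 0.001054 hr

Final: 0.001054 hr


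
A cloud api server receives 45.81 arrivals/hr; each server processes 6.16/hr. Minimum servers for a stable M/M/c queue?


Stability requires cμ > λ ⇔ c > λ/μ.
λ/μ = 45.81/6.16 = 7.4367
Minimum integer c = ⌊7.4367⌋ + 1 = 8
Check: 8·6.16 = 49.28 > 45.81, while 7·6.16 = 43.12 ≤ 45.81

Final: 8 servers


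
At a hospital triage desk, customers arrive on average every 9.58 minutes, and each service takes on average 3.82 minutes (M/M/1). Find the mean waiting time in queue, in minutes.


λ = 60/9.58 = 6.2630 /hr
μ = 60/3.82 = 15.7068 /hr
ρ = λ/μ = 6.2630/15.7068 = 0.3987
Wq = ρ/(μ−λ) = 0.3987/(15.7068−6.2630) = 0.04222 hr
In minutes: 0.04222·60 = 2.533 min

Final: 2.533 min


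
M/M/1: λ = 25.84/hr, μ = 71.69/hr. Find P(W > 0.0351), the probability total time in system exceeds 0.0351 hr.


W ~ Exponential(μ−λ) for M/M/1.
μ − λ = 71.69 − 25.84 = 45.8500
P(W > t) = e^{−(μ−λ)t} = e^{−1.6093} = 0.200021

Final: 0.200021


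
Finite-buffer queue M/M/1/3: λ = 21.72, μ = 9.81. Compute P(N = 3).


ρ = λ/μ = 21.72/9.81 = 2.2141
P_K = (1−ρ)ρ^K/(1−ρ^(K+1)) = (-1.2141·10.853566)/(1 − 24.030525)
= -13.176959/-23.030525 = 0.572152

Final: 0.572152


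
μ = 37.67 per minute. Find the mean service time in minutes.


Mean service time = 1/μ = 1/37.67 minute = 0.02655 minute
In minutes: 0.02655 × 1 = 0.02655 min

Final: 0.02655 min


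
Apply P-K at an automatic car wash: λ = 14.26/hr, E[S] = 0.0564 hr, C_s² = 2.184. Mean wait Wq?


ρ = λ·E[S] = 14.26·0.0564 = 0.8043
E[S²] = E[S]²(1+C_s²) = 0.0564²·(1+2.184) = 0.010128
Wq = λ·E[S²]/(2(1−ρ)) = 14.26·0.010128/(2·0.1957) = 0.36894 hr

Final: 0.36894 hr


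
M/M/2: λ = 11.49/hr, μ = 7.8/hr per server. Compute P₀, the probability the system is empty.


a = λ/μ = 11.49/7.8 = 1.4731; ρ = a/c = 0.7365
Σ_{k=0}^{1} a^k/k! (terms k=0..1) = 1.00000 + 1.47308 = 2.47308
Tail: a^2/(2!(1−ρ)) = 2.16996/(2·0.2635) = 4.11816
P₀ = 1/(2.47308 + 4.11816) = 1/6.59124 = 0.151717

Final: 0.151717


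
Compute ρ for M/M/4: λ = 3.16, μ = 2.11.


ρ = λ/(cμ) = 3.16/(4·2.11) = 3.16/8.44 = 0.3744

Final: 0.3744


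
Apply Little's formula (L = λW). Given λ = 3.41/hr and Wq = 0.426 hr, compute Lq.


Lq = λWq = 3.41·0.426 = 1.4527

Final: 1.4527


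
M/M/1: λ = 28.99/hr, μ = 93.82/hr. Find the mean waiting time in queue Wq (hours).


ρ = 28.99/93.82 = 0.3090
Wq = ρ/(μ−λ) = 0.3090/(93.82 − 28.99) = 0.3090/64.83 = 0.004766 hr

Final: 0.004766 hr


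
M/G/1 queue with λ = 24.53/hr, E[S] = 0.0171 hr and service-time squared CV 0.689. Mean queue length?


ρ = λ·E[S] = 24.53·0.0171 = 0.4195
Lq = ρ²(1+C_s²)/(2(1−ρ)) = 0.1759·(1+0.689)/(2·0.5805)
= 0.1759·1.6890/1.1611 = 0.25595

Final: 0.25595


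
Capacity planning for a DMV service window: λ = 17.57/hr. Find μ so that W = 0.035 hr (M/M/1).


W = 1/(μ−λ) ⇒ μ − λ = 1/W = 1/0.035 = 28.5714
μ = λ + 1/W = 17.57 + 28.5714 = 46.1414 per hr

Final: 46.1414 /hr


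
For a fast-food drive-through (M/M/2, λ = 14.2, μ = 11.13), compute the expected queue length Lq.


a = λ/μ = 1.2758; ρ = a/2 = 0.6379
P₀ = 0.221064
Lq = P₀·a^c·ρ / (c!·(1−ρ)²) = 0.221064·1.62774·0.6379/(2·0.13111)
= 0.87542

Final: 0.87542


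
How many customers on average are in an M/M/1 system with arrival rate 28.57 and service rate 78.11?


ρ = λ/μ = 28.57/78.11 = 0.3658
L = ρ/(1−ρ) = 0.3658/(1 − 0.3658) = 0.3658/0.6342 = 0.5767

Final: 0.5767


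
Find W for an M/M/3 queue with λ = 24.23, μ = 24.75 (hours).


a = 0.9790; ρ = 0.3263; P₀ = 0.371701
Lq = P₀·a^c·ρ/(c!(1−ρ)²) = 0.04180
Wq = Lq/λ = 0.04180/24.23 = 0.001725 hr
W = Wq + 1/μ = 0.001725 + 0.04040 = 0.04213 hr

Final: 0.04213 hr


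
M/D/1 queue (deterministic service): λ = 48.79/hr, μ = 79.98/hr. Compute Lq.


ρ = 48.79/79.98 = 0.6100
M/D/1: Lq = ρ²/(2(1−ρ)) = 0.3721/(2·0.3900) = 0.47713

Final: 0.47713


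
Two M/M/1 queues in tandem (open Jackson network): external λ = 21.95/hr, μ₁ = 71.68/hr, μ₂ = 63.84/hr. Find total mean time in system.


Each node sees arrival rate λ = 21.95/hr (tandem ⇒ throughput preserved).
W₁ = 1/(μ₁−λ) = 1/(71.68−21.95) = 0.02011 hr
W₂ = 1/(μ₂−λ) = 1/(63.84−21.95) = 0.02387 hr
W_total = W₁ + W₂ = 0.02011 + 0.02387 = 0.04398 hr

Final: 0.04398 hr


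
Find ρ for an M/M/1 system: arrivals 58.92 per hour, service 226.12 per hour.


ρ = λ/μ = 58.92/226.12 = 0.2606

Final: 0.2606


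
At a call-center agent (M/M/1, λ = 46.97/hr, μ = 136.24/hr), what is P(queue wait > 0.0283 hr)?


ρ = 46.97/136.24 = 0.3448
P(Wq > t) = ρ·e^{−(μ−λ)t} = 0.3448·e^{−2.5263}
= 0.3448·0.079951 = 0.027564

Final: 0.027564


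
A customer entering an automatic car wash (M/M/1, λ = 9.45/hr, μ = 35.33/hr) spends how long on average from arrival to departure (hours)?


W = 1/(μ−λ) = 1/(35.33 − 9.45) = 1/25.88 = 0.03864 hr

Final: 0.03864 hr


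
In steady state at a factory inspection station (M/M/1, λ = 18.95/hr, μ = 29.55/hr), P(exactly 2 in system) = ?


ρ = 18.95/29.55 = 0.6413
P_n = (1−ρ)·ρ^n = (1 − 0.6413)·0.6413^2 = 0.3587·0.411248 = 0.147520

Final: 0.147520


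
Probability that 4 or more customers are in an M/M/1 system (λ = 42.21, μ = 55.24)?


ρ = 42.21/55.24 = 0.7641
P(N ≥ n) = ρ^n = 0.7641^4 = 0.340915

Final: 0.340915


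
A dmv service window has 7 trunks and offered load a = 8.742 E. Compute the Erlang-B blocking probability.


B(c,a) = (a^c/c!) / Σ_{k=0}^{c} a^k/k!
a^7/7! = 774.185581
Σ terms (k=0..7): 1.00000 + 8.74200 + 38.21128 + 111.34768 + 243.35035 + 425.47374 + 619.91524 + 774.18558 = 2222.225873
B = 774.185581/2222.225873 = 0.348383

Final: 0.348383


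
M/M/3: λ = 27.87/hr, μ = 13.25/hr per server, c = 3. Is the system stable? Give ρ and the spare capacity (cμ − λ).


Total capacity cμ = 3·13.25 = 39.75/hr
ρ = λ/(cμ) = 27.87/39.75 = 0.7011
Stable ⇔ ρ < 1: YES
Spare capacity = cμ − λ = 39.75 − 27.87 = 11.88/hr

Final: ρ = 0.7011; stable; margin = 11.88/hr


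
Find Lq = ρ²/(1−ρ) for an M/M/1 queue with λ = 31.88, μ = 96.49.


ρ = 31.88/96.49 = 0.3304
Lq = ρ²/(1−ρ) = 0.1092/0.6696 = 0.1630

Final: 0.1630


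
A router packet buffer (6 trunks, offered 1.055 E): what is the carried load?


B(6,1.055) = 0.0006669 (Erlang-B)
Carried load = a(1 − B) = 1.055·(1 − 0.0006669) = 1.055·0.999333 = 1.0543 E

Final: 1.0543 Erlangs


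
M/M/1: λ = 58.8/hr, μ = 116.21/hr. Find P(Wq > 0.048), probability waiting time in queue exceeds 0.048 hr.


ρ = 58.8/116.21 = 0.5060
P(Wq > t) = ρ·e^{−(μ−λ)t} = 0.5060·e^{−2.7557}
= 0.5060·0.063566 = 0.032163

Final: 0.032163


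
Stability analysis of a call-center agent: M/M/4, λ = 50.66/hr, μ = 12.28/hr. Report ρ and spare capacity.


Total capacity cμ = 4·12.28 = 49.12/hr
ρ = λ/(cμ) = 50.66/49.12 = 1.0314
Stable ⇔ ρ < 1: NO
Spare capacity = cμ − λ = 49.12 − 50.66 = -1.54/hr

Final: ρ = 1.0314; unstable; margin = -1.54/hr


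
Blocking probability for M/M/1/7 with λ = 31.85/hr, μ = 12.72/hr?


ρ = λ/μ = 31.85/12.72 = 2.5039
P_K = (1−ρ)ρ^K/(1−ρ^(K+1)) = (-1.5039·617.101039)/(1 − 1545.178309)
= -928.077270/-1544.178309 = 0.601017

Final: 0.601017


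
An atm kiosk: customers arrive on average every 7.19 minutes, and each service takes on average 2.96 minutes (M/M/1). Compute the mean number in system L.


λ = 60/7.19 = 8.3449 /hr
μ = 60/2.96 = 20.2703 /hr
ρ = λ/μ = 8.3449/20.2703 = 0.4117
L = ρ/(1−ρ) = 0.4117/0.5883 = 0.6998

Final: 0.6998


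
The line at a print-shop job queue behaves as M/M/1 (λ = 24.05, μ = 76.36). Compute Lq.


ρ = 24.05/76.36 = 0.3150
Lq = ρ²/(1−ρ) = 0.09920/0.6850 = 0.1448

Final: 0.1448


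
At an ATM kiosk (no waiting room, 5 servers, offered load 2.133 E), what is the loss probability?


B(c,a) = (a^c/c!) / Σ_{k=0}^{c} a^k/k!
a^5/5! = 0.367937
Σ terms (k=0..5): 1.00000 + 2.13300 + 2.27484 + 1.61741 + 0.86249 + 0.36794 = 8.255682
B = 0.367937/8.255682 = 0.044568

Final: 0.044568


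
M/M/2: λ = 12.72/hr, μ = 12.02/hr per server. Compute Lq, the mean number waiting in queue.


a = λ/μ = 1.0582; ρ = a/2 = 0.5291
P₀ = 0.307943
Lq = P₀·a^c·ρ / (c!·(1−ρ)²) = 0.307943·1.11986·0.5291/(2·0.22173)
= 0.41147

Final: 0.41147


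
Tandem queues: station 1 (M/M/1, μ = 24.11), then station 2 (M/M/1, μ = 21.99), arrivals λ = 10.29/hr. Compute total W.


Each node sees arrival rate λ = 10.29/hr (tandem ⇒ throughput preserved).
W₁ = 1/(μ₁−λ) = 1/(24.11−10.29) = 0.07236 hr
W₂ = 1/(μ₂−λ) = 1/(21.99−10.29) = 0.08547 hr
W_total = W₁ + W₂ = 0.07236 + 0.08547 = 0.15783 hr

Final: 0.15783 hr


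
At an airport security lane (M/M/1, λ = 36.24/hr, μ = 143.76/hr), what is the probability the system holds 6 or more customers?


ρ = 36.24/143.76 = 0.2521
P(N ≥ n) = ρ^n = 0.2521^6 = 0.0002566

Final: 0.0002566


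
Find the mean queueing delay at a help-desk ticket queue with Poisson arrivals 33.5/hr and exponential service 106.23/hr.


ρ = 33.5/106.23 = 0.3154
Wq = ρ/(μ−λ) = 0.3154/(106.23 − 33.5) = 0.3154/72.73 = 0.004336 hr

Final: 0.004336 hr


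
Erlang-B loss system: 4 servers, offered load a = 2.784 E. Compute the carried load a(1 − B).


B(4,2.784) = 0.181924 (Erlang-B)
Carried load = a(1 − B) = 2.784·(1 − 0.181924) = 2.784·0.818076 = 2.2775 E

Final: 2.2775 Erlangs


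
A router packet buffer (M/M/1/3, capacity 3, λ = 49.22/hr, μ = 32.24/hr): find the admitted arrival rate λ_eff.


ρ = 1.5267; P_K = (1−ρ)ρ^3/(1−ρ^4) = 0.422815
λ_eff = λ(1 − P_K) = 49.22·(1 − 0.422815) = 49.22·0.577185 = 28.4091 /hr

Final: 28.4091 /hr


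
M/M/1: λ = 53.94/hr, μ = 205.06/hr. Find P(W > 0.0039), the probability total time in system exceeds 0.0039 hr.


W ~ Exponential(μ−λ) for M/M/1.
μ − λ = 205.06 − 53.94 = 151.1200
P(W > t) = e^{−(μ−λ)t} = e^{−0.5894} = 0.554678

Final: 0.554678


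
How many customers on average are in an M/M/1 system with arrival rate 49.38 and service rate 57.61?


ρ = λ/μ = 49.38/57.61 = 0.8571
L = ρ/(1−ρ) = 0.8571/(1 − 0.8571) = 0.8571/0.1429 = 6.0000

Final: 6.0000


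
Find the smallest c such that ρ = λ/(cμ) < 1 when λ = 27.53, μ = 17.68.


Stability requires cμ > λ ⇔ c > λ/μ.
λ/μ = 27.53/17.68 = 1.5571
Minimum integer c = ⌊1.5571⌋ + 1 = 2
Check: 2·17.68 = 35.36 > 27.53, while 1·17.68 = 17.68 ≤ 27.53

Final: 2 servers


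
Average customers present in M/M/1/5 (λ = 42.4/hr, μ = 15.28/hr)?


ρ = 42.4/15.28 = 2.7749
L = ρ[1 − (K+1)ρ^K + Kρ^(K+1)] / [(1−ρ)(1−ρ^(K+1))]
Numerator: 2.7749·(1 − 6·164.517655 + 5·456.514960) = 3597.531414
Denominator: (-1.7749)·(-455.514960) = 808.479432
L = 3597.531414/808.479432 = 4.4498

Final: 4.4498


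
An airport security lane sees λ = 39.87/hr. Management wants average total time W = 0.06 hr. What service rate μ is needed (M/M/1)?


W = 1/(μ−λ) ⇒ μ − λ = 1/W = 1/0.06 = 16.6667
μ = λ + 1/W = 39.87 + 16.6667 = 56.5367 per hr

Final: 56.5367 /hr


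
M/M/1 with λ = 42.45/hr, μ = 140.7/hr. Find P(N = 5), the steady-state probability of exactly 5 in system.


ρ = 42.45/140.7 = 0.3017
P_n = (1−ρ)·ρ^n = (1 − 0.3017)·0.3017^5 = 0.6983·0.002500 = 0.001746

Final: 0.001746


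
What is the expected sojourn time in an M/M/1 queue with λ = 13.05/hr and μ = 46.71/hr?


W = 1/(μ−λ) = 1/(46.71 − 13.05) = 1/33.66 = 0.02971 hr

Final: 0.02971 hr


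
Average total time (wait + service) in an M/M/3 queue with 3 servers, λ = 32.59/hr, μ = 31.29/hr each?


a = 1.0415; ρ = 0.3472; P₀ = 0.348138
Lq = P₀·a^c·ρ/(c!(1−ρ)²) = 0.05341
Wq = Lq/λ = 0.05341/32.59 = 0.001639 hr
W = Wq + 1/μ = 0.001639 + 0.03196 = 0.03360 hr

Final: 0.03360 hr


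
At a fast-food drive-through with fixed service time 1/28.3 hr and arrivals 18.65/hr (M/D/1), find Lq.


ρ = 18.65/28.3 = 0.6590
M/D/1: Lq = ρ²/(2(1−ρ)) = 0.4343/(2·0.3410) = 0.63682

Final: 0.63682


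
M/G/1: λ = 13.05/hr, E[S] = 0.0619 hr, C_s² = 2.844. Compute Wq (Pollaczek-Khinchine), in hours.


ρ = λ·E[S] = 13.05·0.0619 = 0.8078
E[S²] = E[S]²(1+C_s²) = 0.0619²·(1+2.844) = 0.014729
Wq = λ·E[S²]/(2(1−ρ)) = 13.05·0.014729/(2·0.1922) = 0.50001 hr

Final: 0.50001 hr


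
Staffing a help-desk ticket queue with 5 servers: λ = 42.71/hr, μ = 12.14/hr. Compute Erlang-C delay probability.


a = λ/μ = 3.5181; ρ = a/5 = 0.7036
P₀ = 0.025316 (from M/M/c formula)
C(c,a) = [a^c/(c!(1−ρ))]·P₀ = [538.95738/(120·0.2964)]·0.025316
= 15.15412·0.025316 = 0.383636

Final: 0.383636


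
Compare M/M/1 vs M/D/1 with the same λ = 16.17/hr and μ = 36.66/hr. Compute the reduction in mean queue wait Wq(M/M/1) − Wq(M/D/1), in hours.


ρ = 16.17/36.66 = 0.4411
Wq(M/M/1) = ρ/(μ−λ) = 0.4411/20.49 = 0.02153 hr
Wq(M/D/1) = ρ/(2(μ−λ)) = 0.01076 hr
Savings = 0.02153 − 0.01076 = 0.01076 hr

Final: 0.01076 hr


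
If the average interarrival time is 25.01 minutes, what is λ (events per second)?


λ = 1/(interarrival time) in consistent units.
1 second = 0.0166667 min, so λ = 0.0166667/25.01 = 0.0006664 per second

Final: 0.0006664 /sec


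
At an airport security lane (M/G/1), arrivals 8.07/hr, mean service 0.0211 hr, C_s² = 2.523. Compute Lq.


ρ = λ·E[S] = 8.07·0.0211 = 0.1703
Lq = ρ²(1+C_s²)/(2(1−ρ)) = 0.02899·(1+2.523)/(2·0.8297)
= 0.02899·3.5230/1.6594 = 0.06155

Final: 0.06155


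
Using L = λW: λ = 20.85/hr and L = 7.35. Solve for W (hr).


W = L/λ = 7.35/20.85 = 0.3525 hr

Final: 0.3525 hr


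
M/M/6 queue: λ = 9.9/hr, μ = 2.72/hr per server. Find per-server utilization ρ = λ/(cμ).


ρ = λ/(cμ) = 9.9/(6·2.72) = 9.9/16.32 = 0.6066

Final: 0.6066


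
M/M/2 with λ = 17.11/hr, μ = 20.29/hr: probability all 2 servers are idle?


a = λ/μ = 17.11/20.29 = 0.8433; ρ = a/c = 0.4216
Σ_{k=0}^{1} a^k/k! (terms k=0..1) = 1.00000 + 0.84327 = 1.84327
Tail: a^2/(2!(1−ρ)) = 0.71111/(2·0.5784) = 0.61476
P₀ = 1/(1.84327 + 0.61476) = 1/2.45803 = 0.406830

Final: 0.406830


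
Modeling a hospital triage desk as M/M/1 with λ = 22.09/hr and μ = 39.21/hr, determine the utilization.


ρ = λ/μ = 22.09/39.21 = 0.5634

Final: 0.5634


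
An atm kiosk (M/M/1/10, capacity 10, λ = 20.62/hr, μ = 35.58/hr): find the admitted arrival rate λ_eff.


ρ = 0.5795; P_K = (1−ρ)ρ^10/(1−ρ^11) = 0.001801
λ_eff = λ(1 − P_K) = 20.62·(1 − 0.001801) = 20.62·0.998199 = 20.5829 /hr

Final: 20.5829 /hr


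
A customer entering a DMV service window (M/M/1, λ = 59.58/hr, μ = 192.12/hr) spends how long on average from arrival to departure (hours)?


W = 1/(μ−λ) = 1/(192.12 − 59.58) = 1/132.54 = 0.007545 hr

Final: 0.007545 hr


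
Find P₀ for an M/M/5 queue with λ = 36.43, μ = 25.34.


a = λ/μ = 36.43/25.34 = 1.4376; ρ = a/c = 0.2875
Σ_{k=0}^{4} a^k/k! (terms k=0..4) = 1.00000 + 1.43765 + 1.03342 + 0.49523 + 0.17799 = 4.14428
Tail: a^5/(5!(1−ρ)) = 6.14134/(120·0.7125) = 0.07183
P₀ = 1/(4.14428 + 0.07183) = 1/4.21612 = 0.237185

Final: 0.237185


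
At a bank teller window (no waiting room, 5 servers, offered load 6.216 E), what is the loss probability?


B(c,a) = (a^c/c!) / Σ_{k=0}^{c} a^k/k!
a^5/5! = 77.334589
Σ terms (k=0..5): 1.00000 + 6.21600 + 19.31933 + 40.02965 + 62.20607 + 77.33459 = 206.105637
B = 77.334589/206.105637 = 0.375218

Final: 0.375218


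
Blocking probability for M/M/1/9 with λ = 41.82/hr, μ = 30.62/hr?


ρ = λ/μ = 41.82/30.62 = 1.3658
P_K = (1−ρ)ρ^K/(1−ρ^(K+1)) = (-0.3658·16.535205)/(1 − 22.583353)
= -6.048148/-21.583353 = 0.280223

Final: 0.280223


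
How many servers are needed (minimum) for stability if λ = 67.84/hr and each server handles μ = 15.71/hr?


Stability requires cμ > λ ⇔ c > λ/μ.
λ/μ = 67.84/15.71 = 4.3183
Minimum integer c = ⌊4.3183⌋ + 1 = 5
Check: 5·15.71 = 78.55 > 67.84, while 4·15.71 = 62.84 ≤ 67.84

Final: 5 servers


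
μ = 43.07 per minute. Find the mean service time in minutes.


Mean service time = 1/μ = 1/43.07 minute = 0.02322 minute
In minutes: 0.02322 × 1 = 0.02322 min

Final: 0.02322 min


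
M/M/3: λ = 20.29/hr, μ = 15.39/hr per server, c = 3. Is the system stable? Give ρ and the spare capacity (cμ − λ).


Total capacity cμ = 3·15.39 = 46.17/hr
ρ = λ/(cμ) = 20.29/46.17 = 0.4395
Stable ⇔ ρ < 1: YES
Spare capacity = cμ − λ = 46.17 − 20.29 = 25.88/hr

Final: ρ = 0.4395; stable; margin = 25.88/hr


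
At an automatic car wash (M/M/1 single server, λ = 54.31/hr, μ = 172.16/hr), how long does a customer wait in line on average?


ρ = 54.31/172.16 = 0.3155
Wq = ρ/(μ−λ) = 0.3155/(172.16 − 54.31) = 0.3155/117.85 = 0.002677 hr

Final: 0.002677 hr


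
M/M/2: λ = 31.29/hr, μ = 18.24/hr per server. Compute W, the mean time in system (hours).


a = 1.7155; ρ = 0.8577; P₀ = 0.076583
Lq = P₀·a^c·ρ/(c!(1−ρ)²) = 4.77515
Wq = Lq/λ = 4.77515/31.29 = 0.15261 hr
W = Wq + 1/μ = 0.15261 + 0.05482 = 0.20743 hr

Final: 0.20743 hr


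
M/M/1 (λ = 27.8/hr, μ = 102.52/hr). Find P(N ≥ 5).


ρ = 27.8/102.52 = 0.2712
P(N ≥ n) = ρ^n = 0.2712^5 = 0.001466

Final: 0.001466


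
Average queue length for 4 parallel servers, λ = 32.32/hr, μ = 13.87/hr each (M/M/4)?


a = λ/μ = 2.3302; ρ = a/4 = 0.5826
P₀ = 0.090116
Lq = P₀·a^c·ρ / (c!·(1−ρ)²) = 0.090116·29.48354·0.5826/(24·0.17426)
= 0.37009

Final: 0.37009


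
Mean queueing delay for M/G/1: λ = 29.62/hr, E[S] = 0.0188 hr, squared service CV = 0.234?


ρ = λ·E[S] = 29.62·0.0188 = 0.5569
E[S²] = E[S]²(1+C_s²) = 0.0188²·(1+0.234) = 0.0004361
Wq = λ·E[S²]/(2(1−ρ)) = 29.62·0.0004361/(2·0.4431) = 0.01458 hr

Final: 0.01458 hr


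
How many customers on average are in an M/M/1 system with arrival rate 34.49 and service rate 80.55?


ρ = λ/μ = 34.49/80.55 = 0.4282
L = ρ/(1−ρ) = 0.4282/(1 − 0.4282) = 0.4282/0.5718 = 0.7488

Final: 0.7488


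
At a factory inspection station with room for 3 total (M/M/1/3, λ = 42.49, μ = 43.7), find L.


ρ = 42.49/43.7 = 0.9723
L = ρ[1 − (K+1)ρ^K + Kρ^(K+1)] / [(1−ρ)(1−ρ^(K+1))]
Numerator: 0.9723·(1 − 4·0.919212 + 3·0.893761) = 0.004309
Denominator: (0.02769)·(0.106239) = 0.002942
L = 0.004309/0.002942 = 1.4649

Final: 1.4649


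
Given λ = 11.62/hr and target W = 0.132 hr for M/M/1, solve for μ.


W = 1/(μ−λ) ⇒ μ − λ = 1/W = 1/0.132 = 7.5758
μ = λ + 1/W = 11.62 + 7.5758 = 19.1958 per hr

Final: 19.1958 /hr


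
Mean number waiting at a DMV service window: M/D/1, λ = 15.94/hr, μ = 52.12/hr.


ρ = 15.94/52.12 = 0.3058
M/D/1: Lq = ρ²/(2(1−ρ)) = 0.09353/(2·0.6942) = 0.06737

Final: 0.06737


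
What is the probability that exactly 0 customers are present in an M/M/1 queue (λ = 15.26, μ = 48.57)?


ρ = 15.26/48.57 = 0.3142
P_n = (1−ρ)·ρ^n = (1 − 0.3142)·0.3142^0 = 0.6858·1.000000 = 0.685814

Final: 0.685814


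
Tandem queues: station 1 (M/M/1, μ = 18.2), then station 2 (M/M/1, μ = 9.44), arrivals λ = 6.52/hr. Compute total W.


Each node sees arrival rate λ = 6.52/hr (tandem ⇒ throughput preserved).
W₁ = 1/(μ₁−λ) = 1/(18.2−6.52) = 0.08562 hr
W₂ = 1/(μ₂−λ) = 1/(9.44−6.52) = 0.34247 hr
W_total = W₁ + W₂ = 0.08562 + 0.34247 = 0.42808 hr

Final: 0.42808 hr


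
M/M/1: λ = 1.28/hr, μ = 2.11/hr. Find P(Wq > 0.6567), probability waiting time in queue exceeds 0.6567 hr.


ρ = 1.28/2.11 = 0.6066
P(Wq > t) = ρ·e^{−(μ−λ)t} = 0.6066·e^{−0.5451}
= 0.6066·0.579806 = 0.351731

Final: 0.351731


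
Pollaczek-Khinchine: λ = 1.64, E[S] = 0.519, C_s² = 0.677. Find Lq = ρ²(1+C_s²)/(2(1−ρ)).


ρ = λ·E[S] = 1.64·0.519 = 0.8512
Lq = ρ²(1+C_s²)/(2(1−ρ)) = 0.7245·(1+0.677)/(2·0.1488)
= 0.7245·1.6770/0.2977 = 4.08137

Final: 4.08137


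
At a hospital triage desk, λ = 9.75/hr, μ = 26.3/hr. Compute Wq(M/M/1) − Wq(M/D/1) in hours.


ρ = 9.75/26.3 = 0.3707
Wq(M/M/1) = ρ/(μ−λ) = 0.3707/16.55 = 0.02240 hr
Wq(M/D/1) = ρ/(2(μ−λ)) = 0.01120 hr
Savings = 0.02240 − 0.01120 = 0.01120 hr

Final: 0.01120 hr


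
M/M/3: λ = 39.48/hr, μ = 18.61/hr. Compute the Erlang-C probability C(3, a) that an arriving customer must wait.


a = λ/μ = 2.1214; ρ = a/3 = 0.7071
P₀ = 0.092547 (from M/M/c formula)
C(c,a) = [a^c/(c!(1−ρ))]·P₀ = [9.54756/(6·0.2929)]·0.092547
= 5.43364·0.092547 = 0.502866

Final: 0.502866


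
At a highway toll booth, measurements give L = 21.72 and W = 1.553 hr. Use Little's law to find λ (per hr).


λ = L/W = 21.72/1.553 = 13.9858 /hr

Final: 13.9858 /hr


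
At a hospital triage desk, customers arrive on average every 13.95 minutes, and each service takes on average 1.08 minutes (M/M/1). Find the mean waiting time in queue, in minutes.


λ = 60/13.95 = 4.3011 /hr
μ = 60/1.08 = 55.5556 /hr
ρ = λ/μ = 4.3011/55.5556 = 0.07742
Wq = ρ/(μ−λ) = 0.07742/(55.5556−4.3011) = 0.001510 hr
In minutes: 0.001510·60 = 0.09063 min

Final: 0.09063 min


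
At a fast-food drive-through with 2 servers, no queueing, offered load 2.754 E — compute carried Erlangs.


B(2,2.754) = 0.502535 (Erlang-B)
Carried load = a(1 − B) = 2.754·(1 − 0.502535) = 2.754·0.497465 = 1.3700 E

Final: 1.3700 Erlangs


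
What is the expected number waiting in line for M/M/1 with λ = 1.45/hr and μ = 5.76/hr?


ρ = 1.45/5.76 = 0.2517
Lq = ρ²/(1−ρ) = 0.06337/0.7483 = 0.08469

Final: 0.08469


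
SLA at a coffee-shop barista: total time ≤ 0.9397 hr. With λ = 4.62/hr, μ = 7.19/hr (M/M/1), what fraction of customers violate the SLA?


W ~ Exponential(μ−λ) for M/M/1.
μ − λ = 7.19 − 4.62 = 2.5700
P(W > t) = e^{−(μ−λ)t} = e^{−2.4150} = 0.089365

Final: 0.089365


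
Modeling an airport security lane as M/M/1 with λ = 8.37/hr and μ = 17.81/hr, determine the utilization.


ρ = λ/μ = 8.37/17.81 = 0.4700

Final: 0.4700


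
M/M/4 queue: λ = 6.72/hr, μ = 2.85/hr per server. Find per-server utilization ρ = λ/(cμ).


ρ = λ/(cμ) = 6.72/(4·2.85) = 6.72/11.40 = 0.5895

Final: 0.5895


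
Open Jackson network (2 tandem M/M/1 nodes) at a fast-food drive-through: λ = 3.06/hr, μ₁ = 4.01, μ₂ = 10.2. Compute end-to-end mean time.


Each node sees arrival rate λ = 3.06/hr (tandem ⇒ throughput preserved).
W₁ = 1/(μ₁−λ) = 1/(4.01−3.06) = 1.05263 hr
W₂ = 1/(μ₂−λ) = 1/(10.2−3.06) = 0.14006 hr
W_total = W₁ + W₂ = 1.05263 + 0.14006 = 1.19269 hr

Final: 1.19269 hr


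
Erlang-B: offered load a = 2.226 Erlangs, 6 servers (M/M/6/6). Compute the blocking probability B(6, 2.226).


B(c,a) = (a^c/c!) / Σ_{k=0}^{c} a^k/k!
a^6/6! = 0.168973
Σ terms (k=0..6): 1.00000 + 2.22600 + 2.47754 + 1.83833 + 1.02303 + 0.45545 + 0.16897 = 9.189331
B = 0.168973/9.189331 = 0.018388

Final: 0.018388


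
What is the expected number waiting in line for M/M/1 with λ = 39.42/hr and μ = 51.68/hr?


ρ = 39.42/51.68 = 0.7628
Lq = ρ²/(1−ρ) = 0.5818/0.2372 = 2.4526

Final: 2.4526


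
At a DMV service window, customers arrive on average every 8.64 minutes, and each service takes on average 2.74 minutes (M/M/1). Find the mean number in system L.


λ = 60/8.64 = 6.9444 /hr
μ = 60/2.74 = 21.8978 /hr
ρ = λ/μ = 6.9444/21.8978 = 0.3171
L = ρ/(1−ρ) = 0.3171/0.6829 = 0.4644

Final: 0.4644


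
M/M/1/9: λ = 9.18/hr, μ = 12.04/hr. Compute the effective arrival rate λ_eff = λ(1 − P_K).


ρ = 0.7625; P_K = (1−ρ)ρ^9/(1−ρ^10) = 0.022158
λ_eff = λ(1 − P_K) = 9.18·(1 − 0.022158) = 9.18·0.977842 = 8.9766 /hr

Final: 8.9766 /hr


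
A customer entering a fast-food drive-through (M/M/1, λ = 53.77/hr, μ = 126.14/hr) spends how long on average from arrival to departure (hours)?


W = 1/(μ−λ) = 1/(126.14 − 53.77) = 1/72.37 = 0.01382 hr

Final: 0.01382 hr


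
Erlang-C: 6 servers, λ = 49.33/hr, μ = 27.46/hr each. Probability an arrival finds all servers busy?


a = λ/μ = 1.7964; ρ = a/6 = 0.2994
P₀ = 0.165763 (from M/M/c formula)
C(c,a) = [a^c/(c!(1−ρ))]·P₀ = [33.60961/(720·0.7006)]·0.165763
= 0.06663·0.165763 = 0.011045

Final: 0.011045


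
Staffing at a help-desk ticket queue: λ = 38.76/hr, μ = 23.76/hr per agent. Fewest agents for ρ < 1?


Stability requires cμ > λ ⇔ c > λ/μ.
λ/μ = 38.76/23.76 = 1.6313
Minimum integer c = ⌊1.6313⌋ + 1 = 2
Check: 2·23.76 = 47.52 > 38.76, while 1·23.76 = 23.76 ≤ 38.76

Final: 2 servers


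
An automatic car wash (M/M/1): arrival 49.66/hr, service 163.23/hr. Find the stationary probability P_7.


ρ = 49.66/163.23 = 0.3042
P_n = (1−ρ)·ρ^n = (1 − 0.3042)·0.3042^7 = 0.6958·0.0002412 = 0.0001678

Final: 0.0001678


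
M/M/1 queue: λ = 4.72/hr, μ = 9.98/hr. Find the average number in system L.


ρ = λ/μ = 4.72/9.98 = 0.4729
L = ρ/(1−ρ) = 0.4729/(1 − 0.4729) = 0.4729/0.5271 = 0.8973

Final: 0.8973


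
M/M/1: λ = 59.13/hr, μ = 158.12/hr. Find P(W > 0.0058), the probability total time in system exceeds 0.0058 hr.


W ~ Exponential(μ−λ) for M/M/1.
μ − λ = 158.12 − 59.13 = 98.9900
P(W > t) = e^{−(μ−λ)t} = e^{−0.5741} = 0.563188

Final: 0.563188


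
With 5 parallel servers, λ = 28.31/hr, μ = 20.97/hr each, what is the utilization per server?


ρ = λ/(cμ) = 28.31/(5·20.97) = 28.31/104.85 = 0.2700

Final: 0.2700


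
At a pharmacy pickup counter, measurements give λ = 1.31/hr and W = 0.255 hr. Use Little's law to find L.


L = λW = 1.31·0.255 = 0.3341

Final: 0.3341


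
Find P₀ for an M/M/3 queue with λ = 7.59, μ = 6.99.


a = λ/μ = 7.59/6.99 = 1.0858; ρ = a/c = 0.3619
Σ_{k=0}^{2} a^k/k! (terms k=0..2) = 1.00000 + 1.08584 + 0.58952 = 2.67536
Tail: a^3/(3!(1−ρ)) = 1.28025/(6·0.6381) = 0.33441
P₀ = 1/(2.67536 + 0.33441) = 1/3.00977 = 0.332251

Final: 0.332251


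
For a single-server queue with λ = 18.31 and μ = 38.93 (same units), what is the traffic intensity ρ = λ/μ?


ρ = λ/μ = 18.31/38.93 = 0.4703

Final: 0.4703


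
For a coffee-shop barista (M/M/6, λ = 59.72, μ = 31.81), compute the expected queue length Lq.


a = λ/μ = 1.8774; ρ = a/6 = 0.3129
P₀ = 0.152834
Lq = P₀·a^c·ρ / (c!·(1−ρ)²) = 0.152834·43.78615·0.3129/(720·0.47211)
= 0.006160

Final: 0.006160
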